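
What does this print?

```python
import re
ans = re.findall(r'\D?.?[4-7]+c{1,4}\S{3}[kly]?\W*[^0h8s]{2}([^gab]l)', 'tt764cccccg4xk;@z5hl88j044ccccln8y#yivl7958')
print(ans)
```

['vl']

This matches optionally a non-digit, then optionally any character, then one or more of a character in [4-7]; then 1 to 4 of a literal 'c', then exactly 3 of a non-whitespace character, then optionally one of [kly]; then zero or more of a non-word character, then exactly 2 of any character except [0h8s]; then any character except [gab], then a literal 'l' (captured).
Scanning left to right: at [22:39] match 'j044ccccln8y#yivl', group 1 = 'vl'.
Because there's exactly one group, `findall` drops the full match and keeps group 1 from the one hit.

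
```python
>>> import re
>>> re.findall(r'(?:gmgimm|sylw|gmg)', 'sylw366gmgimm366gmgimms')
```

['sylw', 'gmgimm', 'gmgimm']

`|` is ordered: at each position the engine commits to the first alternative that works.
Since nothing is captured, `findall` lists the 3 matched substrings directly.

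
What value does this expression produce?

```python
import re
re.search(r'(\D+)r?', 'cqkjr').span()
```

This matches one or more of a non-digit (captured); then optionally a literal 'r'.
Unlike `match`, `search` isn't anchored — it looks for the pattern anywhere in the string.
The match spans [0:5] → 'cqkjr'.
Captured: group 1 = 'cqkjr'.

(0, 5)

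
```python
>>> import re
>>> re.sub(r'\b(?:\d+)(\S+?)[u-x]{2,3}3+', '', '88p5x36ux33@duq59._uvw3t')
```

'@duq59._uvw3t'

Pattern: a word boundary (`\b`, zero-width); then one or more of a digit (non-capturing group); then one or more of a non-whitespace character (lazy) (captured); then 2 to 3 of a character in [u-x], then one or more of the literal '3'.
With the lazy modifier that quantifier settles for the fewest repetitions that let the rest of the pattern succeed (the atoms after it are unaffected and can still be greedy).
Matches: at [0:11] → '88p5x36ux33'.
Every occurrence is swapped for ''.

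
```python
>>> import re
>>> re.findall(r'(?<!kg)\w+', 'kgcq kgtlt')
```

['kgcq', 'kgtlt']

The negative lookahead/lookbehind blocks any match where the forbidden context is present.
Scanning left to right: at [0:4] → 'kgcq'; at [5:10] → 'kgtlt'.
No capturing groups, so `findall` returns the 2 full match strings.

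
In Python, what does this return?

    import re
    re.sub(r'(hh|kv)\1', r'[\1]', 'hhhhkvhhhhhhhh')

'[hh]kv[hh][hh]'

The backreference `\1` re-matches whatever the first group consumed, character for character.
Matches: at [0:4] → 'hhhh'; at [6:10] → 'hhhh'; at [10:14] → 'hhhh'.
The replacement refers to a captured group, so each match is rewritten using its own captured text.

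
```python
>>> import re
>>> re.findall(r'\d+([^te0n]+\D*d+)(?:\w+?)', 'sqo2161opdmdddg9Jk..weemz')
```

This matches one or more of a digit; then one or more of any character except [te0n], then zero or more of a non-digit, then one or more of a literal 'd' (captured); then one or more of a word character (lazy) (non-capturing group).
Walking the string: at [3:15] match '2161opdmdddg', group 1 = 'opdmddd'.
With a single group, `findall` returns only what that group captured — 1 item.

['opdmddd']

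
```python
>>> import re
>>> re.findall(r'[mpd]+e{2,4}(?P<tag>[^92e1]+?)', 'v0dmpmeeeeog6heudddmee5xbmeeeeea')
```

This matches one or more of one of [mpd], then 2 to 4 of the literal 'e'; then one or more of any character except [92e1] (lazy) (captured as 'tag').
One capturing group, so `findall` returns just the captured substring from each match — 2 in all.

['o', '5']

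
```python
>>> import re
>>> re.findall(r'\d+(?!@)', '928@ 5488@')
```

Because the assertion is negative and zero-width, positions next to the forbidden text are skipped.
No capturing groups, so `findall` returns the 2 full match strings.

['92', '548']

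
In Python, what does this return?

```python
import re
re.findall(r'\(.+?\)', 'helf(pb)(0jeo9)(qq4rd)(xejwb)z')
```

['(pb)', '(0jeo9)', '(qq4rd)', '(xejwb)']

`findall` yields the raw match text (4 of them) because the pattern has no groups.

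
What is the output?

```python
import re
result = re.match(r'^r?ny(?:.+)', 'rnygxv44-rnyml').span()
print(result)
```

`re.match` won't scan ahead — the pattern has to work from the very first character.
The match spans [0:14] → 'rnygxv44-rnyml'.

(0, 14)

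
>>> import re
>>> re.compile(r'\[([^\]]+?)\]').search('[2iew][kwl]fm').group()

Unlike `match`, `search` isn't anchored — it looks for the pattern anywhere in the string.
The match spans [0:6] → '[2iew]'.
Captured: group 1 = '2iew'.

'[2iew]'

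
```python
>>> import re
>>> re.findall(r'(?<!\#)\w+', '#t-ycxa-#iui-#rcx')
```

['ycxa', 'ui', 'cx']

The negative lookahead/lookbehind blocks any match where the forbidden context is present.
With no groups in the pattern, `findall` gives back each whole match — 3 here.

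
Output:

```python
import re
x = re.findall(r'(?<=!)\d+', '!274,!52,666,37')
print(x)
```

['274', '52']

Because the assertion is zero-width, the text it checks is not consumed and won't appear in the result.
`findall` yields the raw match text (2 of them) because the pattern has no groups.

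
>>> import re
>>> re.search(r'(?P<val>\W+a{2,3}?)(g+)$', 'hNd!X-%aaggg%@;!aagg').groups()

The match spans [12:20] → '%@;!aagg'.
Captured: group 1 = '%@;!aa', group 2 = 'gg'.

('%@;!aa', 'gg')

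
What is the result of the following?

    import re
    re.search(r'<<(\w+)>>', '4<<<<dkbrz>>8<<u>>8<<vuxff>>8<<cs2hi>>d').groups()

The match spans [3:12] → '<<dkbrz>>'.
Captured: group 1 = 'dkbrz'.

('dkbrz',)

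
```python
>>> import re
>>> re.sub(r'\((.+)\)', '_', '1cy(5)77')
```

'1cy_77'

Each match is replaced by '_'.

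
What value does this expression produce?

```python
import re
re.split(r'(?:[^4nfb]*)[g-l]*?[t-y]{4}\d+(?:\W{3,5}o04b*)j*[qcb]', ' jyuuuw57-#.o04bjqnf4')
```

This matches zero or more of any character except [4nfb] (non-capturing group); then zero or more of a character in [g-l] (lazy), then exactly 4 of a character in [t-y], then one or more of a digit; then 3 to 5 of a non-word character, then the literal 'o04', then zero or more of the literal 'b' (non-capturing group); then zero or more of the literal 'j', then one of [qcb].
Matches to split on: at [0:18] → ' jyuuuw57-#.o04bjq'.
`split` removes every match and returns the 2 fragments in between.

['', 'nf4']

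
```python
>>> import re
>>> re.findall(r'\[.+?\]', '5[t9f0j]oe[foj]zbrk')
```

Walking the string: at [1:8] → '[t9f0j]'; at [10:15] → '[foj]'.
Since nothing is captured, `findall` lists the 2 matched substrings directly.

['[t9f0j]', '[foj]']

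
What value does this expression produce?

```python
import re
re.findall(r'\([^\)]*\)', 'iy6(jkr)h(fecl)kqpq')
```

['(jkr)', '(fecl)']

Scanning left to right: at [3:8] → '(jkr)'; at [9:15] → '(fecl)'.
`findall` yields the raw match text (2 of them) because the pattern has no groups.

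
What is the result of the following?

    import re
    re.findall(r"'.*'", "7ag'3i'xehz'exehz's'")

["'3i'xehz'exehz's'"]

Matches: at [3:20] → "'3i'xehz'exehz's'".
`findall` yields the raw match text (1 of them) because the pattern has no groups.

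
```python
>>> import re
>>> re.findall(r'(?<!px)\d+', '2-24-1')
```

['2', '24', '1']

The negative lookaround is zero-width — it rules out positions where the adjacent text would match, without consuming anything.
No capturing groups, so `findall` returns the 3 full match strings.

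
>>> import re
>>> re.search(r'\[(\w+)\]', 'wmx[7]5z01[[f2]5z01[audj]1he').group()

`re.search` tries every starting position until one works.
The match spans [3:6] → '[7]'.
Captured: group 1 = '7'.

'[7]'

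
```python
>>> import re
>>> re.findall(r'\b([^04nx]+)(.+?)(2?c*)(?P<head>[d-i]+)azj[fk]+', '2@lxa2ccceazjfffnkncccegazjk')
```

[('2@l', 'xa', '2ccc', 'e')]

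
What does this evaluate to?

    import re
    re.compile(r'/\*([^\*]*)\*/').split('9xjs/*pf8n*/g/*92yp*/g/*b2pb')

['9xjs', 'pf8n', 'g', '92yp', 'g/*b2pb']

With a capturing group present, the delimiter's captured portion is kept in the result list.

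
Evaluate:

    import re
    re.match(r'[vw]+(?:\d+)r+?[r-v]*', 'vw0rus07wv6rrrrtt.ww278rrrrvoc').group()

'vw0rus'

`re.match` won't scan ahead — the pattern has to work from the very first character.
The match spans [0:6] → 'vw0rus'.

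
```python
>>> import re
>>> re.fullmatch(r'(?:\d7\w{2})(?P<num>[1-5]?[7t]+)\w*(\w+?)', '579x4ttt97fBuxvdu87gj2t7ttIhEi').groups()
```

('4ttt', 'i')

The match spans [0:30] → '579x4ttt97fBuxvdu87gj2t7ttIhEi'.
Captured: group 1 = '4ttt', group 2 = 'i'.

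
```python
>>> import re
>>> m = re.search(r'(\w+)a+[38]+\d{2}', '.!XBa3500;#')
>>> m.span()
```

(2, 8)

This matches one or more of a word character (captured); then one or more of the literal 'a', then one or more of one of [38], then exactly 2 of a digit.
The match spans [2:8] → 'XBa350'.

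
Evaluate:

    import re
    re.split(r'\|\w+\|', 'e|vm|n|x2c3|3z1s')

Matches to split on: at [1:5] → '|vm|'; at [6:12] → '|x2c3|'.
Each match becomes a cut point; 3 segments remain.

['e', 'n', '3z1s']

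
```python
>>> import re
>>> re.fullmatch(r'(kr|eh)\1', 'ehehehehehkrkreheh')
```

For `fullmatch`, every character of the input must be accounted for by the pattern.
Here the pattern can't cover the whole string, so the call returns None.

None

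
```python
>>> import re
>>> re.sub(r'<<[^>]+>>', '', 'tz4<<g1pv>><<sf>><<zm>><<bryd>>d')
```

Matches: at [3:11] → '<<g1pv>>'; at [11:17] → '<<sf>>'; at [17:23] → '<<zm>>'; at [23:31] → '<<bryd>>'.
`sub` substitutes '' at each match site.

'tz4d'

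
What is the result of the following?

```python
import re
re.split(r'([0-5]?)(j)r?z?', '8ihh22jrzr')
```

['8ihh2', '2', 'j', 'r']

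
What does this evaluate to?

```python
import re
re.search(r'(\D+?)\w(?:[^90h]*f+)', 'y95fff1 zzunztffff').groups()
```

('y',)

The match spans [0:18] → 'y95fff1 zzunztffff'.
Captured: group 1 = 'y'.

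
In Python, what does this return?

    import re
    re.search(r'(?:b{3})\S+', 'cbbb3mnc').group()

'bbb3mnc'

Pattern: exactly 3 of a literal 'b' (non-capturing group); then one or more of a non-whitespace character.
The match spans [1:8] → 'bbb3mnc'.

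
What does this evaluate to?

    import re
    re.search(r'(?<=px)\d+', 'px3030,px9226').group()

Lookahead/lookbehind check context without consuming it, so the matched span excludes the asserted characters.
The match spans [2:6] → '3030'.

'3030'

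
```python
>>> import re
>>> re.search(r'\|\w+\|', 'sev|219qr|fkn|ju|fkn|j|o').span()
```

The match spans [3:10] → '|219qr|'.

(3, 10)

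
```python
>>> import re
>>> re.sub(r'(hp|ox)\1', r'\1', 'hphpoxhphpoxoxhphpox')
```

After group 1 captures some text, `\1` only succeeds where that same text appears again.
Matches: at [0:4] → 'hphp'; at [6:10] → 'hphp'; at [10:14] → 'oxox'; at [14:18] → 'hphp'.
The replacement refers to a captured group, so each match is rewritten using its own captured text.

'hpoxhpoxhpox'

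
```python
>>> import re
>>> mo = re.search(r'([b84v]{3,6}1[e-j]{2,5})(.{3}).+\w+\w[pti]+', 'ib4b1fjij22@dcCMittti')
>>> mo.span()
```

Pattern: 3 to 6 of one of [b84v], then a literal '1', then 2 to 5 of a character in [e-j] (captured); then exactly 3 of any character (captured); then one or more of any character, then one or more of a word character, then a word character; then one or more of one of [pti].
`search` walks the string left to right and returns the first match it finds.
The match spans [1:21] → 'b4b1fjij22@dcCMittti'.
Captured: group 1 = 'b4b1fjij', group 2 = '22@'.

(1, 21)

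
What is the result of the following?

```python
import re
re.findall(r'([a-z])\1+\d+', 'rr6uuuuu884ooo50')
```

['r', 'u', 'o']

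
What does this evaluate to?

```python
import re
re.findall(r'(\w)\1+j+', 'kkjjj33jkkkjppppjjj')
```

`\1` is not a pattern — it's the concrete string captured by group 1, re-applied verbatim.
Scanning left to right: at [0:5] match 'kkjjj', group 1 = 'k'; at [5:8] match '33j', group 1 = '3'; at [8:12] match 'kkkj', group 1 = 'k'; at [12:19] match 'ppppjjj', group 1 = 'p'.
Because there's exactly one group, `findall` drops the full match and keeps group 1 from each hit.

['k', '3', 'k', 'p']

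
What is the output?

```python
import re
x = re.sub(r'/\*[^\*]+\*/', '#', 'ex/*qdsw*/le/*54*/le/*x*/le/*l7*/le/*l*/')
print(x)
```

Matches: at [2:10] → '/*qdsw*/'; at [12:18] → '/*54*/'; at [20:25] → '/*x*/'; at [27:33] → '/*l7*/'; at [35:40] → '/*l*/'.
`sub` substitutes '#' at each match site.

ex#le#le#le#le#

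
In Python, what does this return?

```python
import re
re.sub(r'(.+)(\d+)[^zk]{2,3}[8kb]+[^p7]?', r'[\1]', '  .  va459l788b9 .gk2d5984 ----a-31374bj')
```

'[  .  va459l788b9 .gk2d5984 ----a-31]'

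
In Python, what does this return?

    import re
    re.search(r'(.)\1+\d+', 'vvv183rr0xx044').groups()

('v',)

A backreference is literal: `\1` must see the identical characters the first group matched.
Unlike `match`, `search` isn't anchored — it looks for the pattern anywhere in the string.
The match spans [0:6] → 'vvv183'.
Captured: group 1 = 'v'.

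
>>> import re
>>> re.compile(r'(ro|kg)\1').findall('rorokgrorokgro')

`\1` is not a pattern — it's the concrete string captured by group 1, re-applied verbatim.
`findall` collects group 1 from each match (2 total).

['ro', 'ro']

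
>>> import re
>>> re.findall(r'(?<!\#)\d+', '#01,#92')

['1', '2']

The negative lookaround is zero-width — it rules out positions where the adjacent text would match, without consuming anything.
`findall` yields the raw match text (2 of them) because the pattern has no groups.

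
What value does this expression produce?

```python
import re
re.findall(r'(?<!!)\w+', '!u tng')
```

['tng']

A negative assertion filters positions out without eating any characters.
Scanning left to right: at [3:6] → 'tng'.
No capturing groups, so `findall` returns the 1 full match string.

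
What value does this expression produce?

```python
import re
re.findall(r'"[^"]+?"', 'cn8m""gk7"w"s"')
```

['"gk7"', '"s"']

Walking the string: at [5:10] → '"gk7"'; at [11:14] → '"s"'.
`findall` yields the raw match text (2 of them) because the pattern has no groups.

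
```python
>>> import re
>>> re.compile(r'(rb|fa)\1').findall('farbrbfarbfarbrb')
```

['rb', 'rb']

After group 1 captures some text, `\1` only succeeds where that same text appears again.
`findall` collects group 1 from each match (2 total).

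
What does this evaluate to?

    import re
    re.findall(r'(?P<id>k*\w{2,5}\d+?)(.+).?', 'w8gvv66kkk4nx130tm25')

[('w8gvv6', '6kkk4nx130tm25')]

The pattern matches zero or more of the literal 'k', then 2 to 5 of a word character, then one or more of a digit (lazy) (captured as 'id'); then one or more of any character (captured); then optionally any character.
Walking the string: at [0:20] match 'w8gvv66kkk4nx130tm25', groups = ('w8gvv6', '6kkk4nx130tm25').
2 groups means the one result is a tuple of 2 captured strings — 1 here.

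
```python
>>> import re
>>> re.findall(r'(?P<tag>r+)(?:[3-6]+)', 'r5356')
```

Pattern: one or more of a literal 'r' (captured as 'tag'); then one or more of a character in [3-6] (non-capturing group).
Matches: at [0:5] match 'r5356', group 1 = 'r'.
Because there's exactly one group, `findall` drops the full match and keeps group 1 from the one hit.

['r']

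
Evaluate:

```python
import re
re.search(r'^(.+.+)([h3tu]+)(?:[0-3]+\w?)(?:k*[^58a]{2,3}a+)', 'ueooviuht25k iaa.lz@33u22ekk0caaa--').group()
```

'ueooviuht25k iaa.lz@33u22ekk0caaa'

Pattern: anchored at the start of the string; then one or more of any character, then one or more of any character (captured); then one or more of one of [h3tu] (captured); then one or more of a character in [0-3], then optionally a word character (non-capturing group); then zero or more of a literal 'k', then 2 to 3 of any character except [58a], then one or more of the literal 'a' (non-capturing group).
`re.search` tries every starting position until one works.
The match spans [0:33] → 'ueooviuht25k iaa.lz@33u22ekk0caaa'.
Captured: group 1 = 'ueooviuht25k iaa.lz@33', group 2 = 'u'.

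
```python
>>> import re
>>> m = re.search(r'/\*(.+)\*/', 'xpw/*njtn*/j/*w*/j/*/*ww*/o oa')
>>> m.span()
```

(3, 26)

`re.search` scans for the first position where the pattern succeeds.
The match spans [3:26] → '/*njtn*/j/*w*/j/*/*ww*/'.
Captured: group 1 = 'njtn*/j/*w*/j/*/*ww'.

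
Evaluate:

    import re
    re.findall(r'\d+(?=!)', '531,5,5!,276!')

['5', '276']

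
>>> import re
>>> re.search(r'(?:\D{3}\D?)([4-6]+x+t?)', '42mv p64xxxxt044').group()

'mv p64xxxxt'

The match spans [2:13] → 'mv p64xxxxt'.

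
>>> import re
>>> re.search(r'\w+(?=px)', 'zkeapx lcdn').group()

The positive lookaround only admits positions where the adjacent text matches; those characters stay outside the span.
The match spans [0:4] → 'zkea'.

'zkea'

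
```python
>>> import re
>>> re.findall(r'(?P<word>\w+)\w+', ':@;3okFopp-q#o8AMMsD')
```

With a single group, `findall` returns only what that group captured — 2 items.

['3okFop', 'o8AMMs']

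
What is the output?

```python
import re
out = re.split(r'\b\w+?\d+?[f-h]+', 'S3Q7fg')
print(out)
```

['', '']

Pattern: a word boundary (`\b`, zero-width); then one or more of a word character (lazy); then one or more of a digit (lazy); then one or more of a character in [f-h].
`split` removes every match and returns the 2 fragments in between.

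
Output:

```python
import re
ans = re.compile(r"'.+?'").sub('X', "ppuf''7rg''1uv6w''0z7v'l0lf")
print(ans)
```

ppufXXXl0lf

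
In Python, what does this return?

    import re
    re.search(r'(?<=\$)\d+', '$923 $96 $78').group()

'923'

Lookahead/lookbehind check context without consuming it, so the matched span excludes the asserted characters.
The match spans [1:4] → '923'.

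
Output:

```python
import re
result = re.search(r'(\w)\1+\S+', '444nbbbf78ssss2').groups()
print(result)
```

('4',)

The match spans [0:15] → '444nbbbf78ssss2'.
Captured: group 1 = '4'.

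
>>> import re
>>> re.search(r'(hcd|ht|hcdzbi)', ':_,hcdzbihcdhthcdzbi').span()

The regex engine tests alternatives in the order written; an earlier branch that matches wins even if a later one would match more.
The match spans [3:6] → 'hcd'.

(3, 6)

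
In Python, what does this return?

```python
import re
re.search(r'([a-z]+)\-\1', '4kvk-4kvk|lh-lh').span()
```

`\1` is not a pattern — it's the concrete string captured by group 1, re-applied verbatim.
The match spans [10:15] → 'lh-lh'.

(10, 15)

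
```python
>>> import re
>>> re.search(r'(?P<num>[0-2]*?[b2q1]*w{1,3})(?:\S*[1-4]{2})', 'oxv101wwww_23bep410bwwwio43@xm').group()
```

The match spans [3:27] → '101wwww_23bep410bwwwio43'.

'101wwww_23bep410bwwwio43'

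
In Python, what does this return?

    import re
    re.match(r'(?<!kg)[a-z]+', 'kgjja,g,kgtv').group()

Because the assertion is negative and zero-width, positions next to the forbidden text are skipped.
With `match`, the pattern is implicitly anchored at the beginning.
The match spans [0:5] → 'kgjja'.

'kgjja'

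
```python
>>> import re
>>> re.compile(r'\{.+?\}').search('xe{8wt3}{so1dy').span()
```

(2, 8)

The match spans [2:8] → '{8wt3}'.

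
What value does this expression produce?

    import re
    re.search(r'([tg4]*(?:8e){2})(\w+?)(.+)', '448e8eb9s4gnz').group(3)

This matches zero or more of one of [tg4], then the literal '8e' repeated 2 times (captured); then one or more of a word character (lazy) (captured); then one or more of any character (captured).
The `?` after the quantifier makes it lazy — it takes as little as possible before letting the rest of the pattern try.
`search` walks the string left to right and returns the first match it finds.
The match spans [0:13] → '448e8eb9s4gnz'.
Captured: group 1 = '448e8e', group 2 = 'b', group 3 = '9s4gnz'.

'9s4gnz'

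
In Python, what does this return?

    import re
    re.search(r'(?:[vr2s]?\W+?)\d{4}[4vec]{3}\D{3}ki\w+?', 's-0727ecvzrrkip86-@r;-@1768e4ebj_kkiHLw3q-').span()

The `?` after the quantifier makes it lazy — it takes as little as possible before letting the rest of the pattern try.
The match spans [0:15] → 's-0727ecvzrrkip'.

(0, 15)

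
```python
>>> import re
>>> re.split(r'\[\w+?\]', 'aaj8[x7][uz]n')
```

['aaj8', '', 'n']

Matches to split on: at [4:8] → '[x7]'; at [8:12] → '[uz]'.
Each match becomes a cut point; 3 segments remain.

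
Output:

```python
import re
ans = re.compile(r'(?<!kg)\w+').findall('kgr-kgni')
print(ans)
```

The negative lookaround is zero-width — it rules out positions where the adjacent text would match, without consuming anything.
`findall` yields the raw match text (2 of them) because the pattern has no groups.

['kgr', 'kgni']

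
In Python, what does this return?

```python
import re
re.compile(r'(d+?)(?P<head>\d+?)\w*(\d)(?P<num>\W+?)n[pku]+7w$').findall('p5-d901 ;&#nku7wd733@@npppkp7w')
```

Because the quantifier is non-greedy, it stops expanding at the earliest point where the rest of the pattern can succeed.
Multiple groups make `findall` return tuples — one 4-tuple for the one match.

[('d', '7', '3', '@@')]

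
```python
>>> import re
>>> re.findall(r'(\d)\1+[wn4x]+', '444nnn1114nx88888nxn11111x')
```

['4', '1', '8', '1']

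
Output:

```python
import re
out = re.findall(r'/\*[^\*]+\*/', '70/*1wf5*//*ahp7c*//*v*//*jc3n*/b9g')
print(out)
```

['/*1wf5*/', '/*ahp7c*/', '/*v*/', '/*jc3n*/']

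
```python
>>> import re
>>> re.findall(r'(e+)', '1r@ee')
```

['ee']

Pattern: one or more of a literal 'e' (captured).
Matches: at [3:5] match 'ee', group 1 = 'ee'.
Because there's exactly one group, `findall` drops the full match and keeps group 1 from the one hit.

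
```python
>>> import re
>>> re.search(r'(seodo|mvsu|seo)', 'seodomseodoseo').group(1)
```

'seodo'

`|` is ordered: at each position the engine commits to the first alternative that works.
`search` walks the string left to right and returns the first match it finds.
The match spans [0:5] → 'seodo'.
Captured: group 1 = 'seodo'.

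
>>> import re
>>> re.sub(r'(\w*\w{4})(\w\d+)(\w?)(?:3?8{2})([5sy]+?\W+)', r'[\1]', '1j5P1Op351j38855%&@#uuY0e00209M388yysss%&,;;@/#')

'[1j5P1Op351][uuY0e00209]'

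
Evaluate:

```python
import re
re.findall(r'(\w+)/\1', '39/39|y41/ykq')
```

['39']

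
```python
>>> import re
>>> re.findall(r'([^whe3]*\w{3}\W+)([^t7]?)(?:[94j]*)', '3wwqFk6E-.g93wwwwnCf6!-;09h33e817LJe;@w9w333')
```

`findall` packs the 2 group values into a tuple for every match.

[('qFk6E-.', 'g'), ('nCf6!-;', '0'), ('817LJe;@', 'w')]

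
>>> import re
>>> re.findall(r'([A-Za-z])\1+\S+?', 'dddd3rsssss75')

['d', 's']

The backreference `\1` re-matches whatever the first group consumed, character for character.
Scanning left to right: at [0:5] match 'dddd3', group 1 = 'd'; at [6:12] match 'sssss7', group 1 = 's'.
`findall` collects group 1 from each match (2 total).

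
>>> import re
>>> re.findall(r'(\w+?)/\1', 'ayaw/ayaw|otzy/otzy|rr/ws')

A backreference is literal: `\1` must see the identical characters the first group matched.
Walking the string: at [0:9] match 'ayaw/ayaw', group 1 = 'ayaw'; at [10:19] match 'otzy/otzy', group 1 = 'otzy'.
One capturing group, so `findall` returns just the captured substring from each match — 2 in all.

['ayaw', 'otzy']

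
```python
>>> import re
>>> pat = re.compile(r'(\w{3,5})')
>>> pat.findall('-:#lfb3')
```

['lfb3']

The pattern matches 3 to 5 of a word character (captured).
Scanning left to right: at [3:7] match 'lfb3', group 1 = 'lfb3'.
One capturing group, so `findall` returns just the captured substring from the one match — 1 in all.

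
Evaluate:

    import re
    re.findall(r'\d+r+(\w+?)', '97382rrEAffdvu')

The pattern matches one or more of a digit, then one or more of the literal 'r'; then one or more of a word character (lazy) (captured).
Because the quantifier is non-greedy, it stops expanding at the earliest point where the rest of the pattern can succeed.
Matches: at [0:8] match '97382rrE', group 1 = 'E'.
`findall` collects group 1 from the one match (1 total).

['E']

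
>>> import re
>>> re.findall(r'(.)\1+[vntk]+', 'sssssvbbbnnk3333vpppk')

After group 1 captures some text, `\1` only succeeds where that same text appears again.
Matches: at [0:6] match 'sssssv', group 1 = 's'; at [6:12] match 'bbbnnk', group 1 = 'b'; at [12:17] match '3333v', group 1 = '3'; at [17:21] match 'pppk', group 1 = 'p'.
Because there's exactly one group, `findall` drops the full match and keeps group 1 from each hit.

['s', 'b', '3', 'p']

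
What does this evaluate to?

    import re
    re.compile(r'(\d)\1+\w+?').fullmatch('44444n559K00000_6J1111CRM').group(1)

'4'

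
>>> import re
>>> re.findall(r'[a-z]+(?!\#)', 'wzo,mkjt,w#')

['wzo', 'mkjt']

A negative assertion filters positions out without eating any characters.
Scanning left to right: at [0:3] → 'wzo'; at [4:8] → 'mkjt'.
With no groups in the pattern, `findall` gives back each whole match — 2 here.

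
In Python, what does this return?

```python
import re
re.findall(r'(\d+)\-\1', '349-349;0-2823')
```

['349']

`\1` has to match the exact text group 1 already captured.
Matches: at [0:7] match '349-349', group 1 = '349'.
`findall` collects group 1 from the one match (1 total).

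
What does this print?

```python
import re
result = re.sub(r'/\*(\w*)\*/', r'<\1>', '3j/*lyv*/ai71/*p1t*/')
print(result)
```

`\1` in the replacement pulls in group 1's text for each match.

3j<lyv>ai71<p1t>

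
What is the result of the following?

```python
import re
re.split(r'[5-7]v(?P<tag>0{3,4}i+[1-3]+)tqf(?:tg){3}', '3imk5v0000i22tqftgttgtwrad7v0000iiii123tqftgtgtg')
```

['3imk5v0000i22tqftgttgtwrad', '0000iiii123', '']

The pattern matches a character in [5-7], then a literal 'v'; then 3 to 4 of the literal '0', then one or more of the literal 'i', then one or more of a character in [1-3] (captured as 'tag'); then the literal 'tqf', then the literal 'tg' repeated 3 times.
Matches to split on: at [26:48] → '7v0000iiii123tqftgtgtg'.
Because the pattern has a capturing group, `split` also inserts each captured text between the pieces.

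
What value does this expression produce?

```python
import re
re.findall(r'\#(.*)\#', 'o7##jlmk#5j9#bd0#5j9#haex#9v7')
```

['#jlmk#5j9#bd0#5j9#haex']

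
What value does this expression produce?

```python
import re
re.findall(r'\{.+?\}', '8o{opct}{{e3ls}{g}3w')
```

Lazy quantifiers expand one character at a time until the remainder of the pattern can match.
Since nothing is captured, `findall` lists the 3 matched substrings directly.

['{opct}', '{{e3ls}', '{g}']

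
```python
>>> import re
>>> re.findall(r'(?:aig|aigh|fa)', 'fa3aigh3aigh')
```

['fa', 'aig', 'aig']

Branches in `(...|...)` are attempted left-to-right; the first branch that allows the whole pattern to succeed is taken.
Scanning left to right: at [0:2] → 'fa'; at [3:6] → 'aig'; at [8:11] → 'aig'.
With no groups in the pattern, `findall` gives back each whole match — 3 here.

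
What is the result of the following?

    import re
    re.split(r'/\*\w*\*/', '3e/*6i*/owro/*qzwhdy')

['3e', 'owro/*qzwhdy']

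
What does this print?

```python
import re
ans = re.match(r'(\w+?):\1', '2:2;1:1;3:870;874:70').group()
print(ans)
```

2:2

`re.match` only tries the pattern at the start of the string.
The match spans [0:3] → '2:2'.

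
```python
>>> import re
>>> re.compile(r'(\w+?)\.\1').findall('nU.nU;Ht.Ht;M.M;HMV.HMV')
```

['nU', 'Ht', 'M', 'HMV']

After group 1 captures some text, `\1` only succeeds where that same text appears again.
One capturing group, so `findall` returns just the captured substring from each match — 4 in all.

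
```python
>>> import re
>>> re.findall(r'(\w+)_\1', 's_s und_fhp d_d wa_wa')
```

`\1` is not a pattern — it's the concrete string captured by group 1, re-applied verbatim.
Matches: at [0:3] match 's_s', group 1 = 's'; at [12:15] match 'd_d', group 1 = 'd'; at [16:21] match 'wa_wa', group 1 = 'wa'.
One capturing group, so `findall` returns just the captured substring from each match — 3 in all.

['s', 'd', 'wa']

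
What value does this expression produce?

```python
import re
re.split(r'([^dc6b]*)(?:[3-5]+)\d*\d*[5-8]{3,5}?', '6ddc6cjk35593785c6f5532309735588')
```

Pattern: zero or more of any character except [dc6b] (captured); then one or more of a character in [3-5] (non-capturing group); then zero or more of a digit, then zero or more of a digit, then 3 to 5 of a character in [5-8] (lazy).
Matches to split on: at [6:16] → 'jk35593785'; at [18:32] → 'f5532309735588'.
The group in the pattern means `split` returns the separators' captures alongside the pieces.

['6ddc6c', 'jk3559', 'c6', 'f553230973', '']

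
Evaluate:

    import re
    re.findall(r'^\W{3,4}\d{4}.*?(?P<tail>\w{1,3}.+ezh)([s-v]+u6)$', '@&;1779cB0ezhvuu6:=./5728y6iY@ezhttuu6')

Pattern: anchored at the start of the string; then 3 to 4 of a non-word character, then exactly 4 of a digit, then zero or more of any character (lazy); then 1 to 3 of a word character, then one or more of any character, then the literal 'ezh' (captured as 'tail'); then one or more of a character in [s-v], then the literal 'u6' (captured); then anchored at the end.
Because the quantifier is non-greedy, it stops expanding at the earliest point where the rest of the pattern can succeed.
Walking the string: at [0:38] match '@&;1779cB0ezhvuu6:=./5728y6iY@ezhttuu6', groups = ('cB0ezhvuu6:=./5728y6iY@ezh', 'ttuu6').
With 2 capturing groups, `findall` returns a 2-tuple per match.

[('cB0ezhvuu6:=./5728y6iY@ezh', 'ttuu6')]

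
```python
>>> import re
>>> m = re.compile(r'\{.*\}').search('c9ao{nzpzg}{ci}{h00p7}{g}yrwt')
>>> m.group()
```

The match spans [4:25] → '{nzpzg}{ci}{h00p7}{g}'.

'{nzpzg}{ci}{h00p7}{g}'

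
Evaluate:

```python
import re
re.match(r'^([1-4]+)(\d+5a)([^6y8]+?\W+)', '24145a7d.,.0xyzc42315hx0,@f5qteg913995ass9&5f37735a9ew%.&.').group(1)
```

'241'

This matches anchored at the start of the string; then one or more of a character in [1-4] (captured); then one or more of a digit, then the literal '5a' (captured); then one or more of any character except [6y8] (lazy), then one or more of a non-word character (captured).
`re.match` only tries the pattern at the start of the string.
The match spans [0:11] → '24145a7d.,.'.
Captured: group 1 = '241', group 2 = '45a', group 3 = '7d.,.'.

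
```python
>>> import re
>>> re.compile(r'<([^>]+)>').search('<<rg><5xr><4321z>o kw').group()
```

'<<rg>'

`re.search` scans for the first position where the pattern succeeds.
The match spans [0:5] → '<<rg>'.
Captured: group 1 = '<rg'.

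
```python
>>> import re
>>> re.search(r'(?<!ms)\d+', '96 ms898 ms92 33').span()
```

`(?!…)`/`(?<!…)` only lets a position through if the neighbouring text does NOT match; no characters are consumed.
`search` walks the string left to right and returns the first match it finds.
The match spans [0:2] → '96'.

(0, 2)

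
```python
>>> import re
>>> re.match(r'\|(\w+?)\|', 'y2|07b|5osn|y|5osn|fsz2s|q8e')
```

`match` is anchored at position 0; if the pattern doesn't fit there, it returns None.
Here the pattern fails at index 0, so the call returns None.

None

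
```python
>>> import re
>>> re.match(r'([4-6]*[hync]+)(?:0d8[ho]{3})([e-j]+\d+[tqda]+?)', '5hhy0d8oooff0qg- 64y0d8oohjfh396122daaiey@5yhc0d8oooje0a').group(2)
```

The match spans [0:14] → '5hhy0d8oooff0q'.
Captured: group 1 = '5hhy', group 2 = 'ff0q'.

'ff0q'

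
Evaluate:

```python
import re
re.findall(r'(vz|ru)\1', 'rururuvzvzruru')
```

['ru', 'vz', 'ru']

A backreference is literal: `\1` must see the identical characters the first group matched.
With a single group, `findall` returns only what that group captured — 3 items.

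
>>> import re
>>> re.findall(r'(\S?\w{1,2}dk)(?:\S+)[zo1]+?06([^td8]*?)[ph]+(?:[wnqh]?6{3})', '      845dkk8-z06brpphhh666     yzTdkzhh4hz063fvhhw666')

Because the quantifier is non-greedy, it stops expanding at the earliest point where the rest of the pattern can succeed.
With 2 capturing groups, `findall` returns a 2-tuple per match.

[('845dk', 'br'), ('yzTdk', '3fv')]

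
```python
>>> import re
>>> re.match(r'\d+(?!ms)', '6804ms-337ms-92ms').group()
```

`re.match` only tries the pattern at the start of the string.
The match spans [0:3] → '680'.

'680'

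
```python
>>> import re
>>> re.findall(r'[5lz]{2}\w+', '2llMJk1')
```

The pattern matches exactly 2 of one of [5lz]; then one or more of a word character.
Scanning left to right: at [1:7] → 'llMJk1'.
Since nothing is captured, `findall` lists the 1 matched substring directly.

['llMJk1']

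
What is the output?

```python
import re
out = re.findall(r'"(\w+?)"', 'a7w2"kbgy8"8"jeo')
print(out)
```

['kbgy8']

Walking the string: at [4:11] match '"kbgy8"', group 1 = 'kbgy8'.
One capturing group, so `findall` returns just the captured substring from the one match — 1 in all.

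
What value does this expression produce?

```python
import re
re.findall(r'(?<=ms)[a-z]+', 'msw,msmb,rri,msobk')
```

['w', 'mb', 'obk']

The `(?=…)`/`(?<=…)` assertion just peeks at neighbouring text; it doesn't advance the match position.
Walking the string: at [2:3] → 'w'; at [6:8] → 'mb'; at [15:18] → 'obk'.
`findall` yields the raw match text (3 of them) because the pattern has no groups.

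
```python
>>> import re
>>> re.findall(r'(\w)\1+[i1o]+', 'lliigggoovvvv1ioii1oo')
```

['l', 'g', 'v']

A backreference is literal: `\1` must see the identical characters the first group matched.
Matches: at [0:4] match 'llii', group 1 = 'l'; at [4:9] match 'gggoo', group 1 = 'g'; at [9:21] match 'vvvv1ioii1oo', group 1 = 'v'.
`findall` collects group 1 from each match (3 total).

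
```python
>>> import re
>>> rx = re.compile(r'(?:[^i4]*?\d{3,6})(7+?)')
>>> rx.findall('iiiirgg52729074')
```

['7']

This matches zero or more of any character except [i4] (lazy), then 3 to 6 of a digit (non-capturing group); then one or more of a literal '7' (lazy) (captured).
Scanning left to right: at [4:14] match 'rgg5272907', group 1 = '7'.
One capturing group, so `findall` returns just the captured substring from the one match — 1 in all.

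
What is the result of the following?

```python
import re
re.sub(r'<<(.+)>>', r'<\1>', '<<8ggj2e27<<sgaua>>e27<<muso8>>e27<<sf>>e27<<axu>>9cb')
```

'<8ggj2e27<<sgaua>>e27<<muso8>>e27<<sf>>e27<<axu>9cb'

The replacement refers to a captured group, so each match is rewritten using its own captured text.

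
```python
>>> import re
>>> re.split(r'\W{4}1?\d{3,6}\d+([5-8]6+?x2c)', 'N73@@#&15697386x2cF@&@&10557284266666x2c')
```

['N73', '86x2c', 'F', '66x2c', '']

The pattern matches exactly 4 of a non-word character; then optionally a literal '1', then 3 to 6 of a digit, then one or more of a digit; then a character in [5-8], then one or more of a literal '6' (lazy), then the literal 'x2c' (captured).
Matches to split on: at [3:18] → '@@#&15697386x2c'; at [19:40] → '@&@&10557284266666x2c'.
The group in the pattern means `split` returns the separators' captures alongside the pieces.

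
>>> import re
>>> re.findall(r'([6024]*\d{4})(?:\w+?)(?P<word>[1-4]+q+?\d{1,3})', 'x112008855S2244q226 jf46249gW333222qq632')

The `?` after the quantifier makes it lazy — it takes as little as possible before letting the rest of the pattern try.
With 2 capturing groups, `findall` returns a 2-tuple per match.

[('1120', '2244q226'), ('46249', '333222qq632')]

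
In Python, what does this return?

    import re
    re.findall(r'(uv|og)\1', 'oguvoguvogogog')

['og']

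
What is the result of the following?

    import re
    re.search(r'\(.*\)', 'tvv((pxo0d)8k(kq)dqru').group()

'((pxo0d)8k(kq)'

`re.search` tries every starting position until one works.
The match spans [3:17] → '((pxo0d)8k(kq)'.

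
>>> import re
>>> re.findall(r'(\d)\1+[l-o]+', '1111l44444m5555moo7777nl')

`\1` has to match the exact text group 1 already captured.
Matches: at [0:5] match '1111l', group 1 = '1'; at [5:11] match '44444m', group 1 = '4'; at [11:18] match '5555moo', group 1 = '5'; at [18:24] match '7777nl', group 1 = '7'.
With a single group, `findall` returns only what that group captured — 4 items.

['1', '4', '5', '7']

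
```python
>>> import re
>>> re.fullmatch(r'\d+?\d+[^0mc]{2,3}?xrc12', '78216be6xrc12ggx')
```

None

`re.fullmatch` requires the pattern to consume the entire string.
Here the pattern can't cover the whole string, so the call returns None.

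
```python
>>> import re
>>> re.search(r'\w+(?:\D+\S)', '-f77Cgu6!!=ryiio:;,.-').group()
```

'f77Cgu6!!=ryiio:;,.-'

The pattern matches one or more of a word character; then one or more of a non-digit, then a non-whitespace character (non-capturing group).
`re.search` scans for the first position where the pattern succeeds.
The match spans [1:21] → 'f77Cgu6!!=ryiio:;,.-'.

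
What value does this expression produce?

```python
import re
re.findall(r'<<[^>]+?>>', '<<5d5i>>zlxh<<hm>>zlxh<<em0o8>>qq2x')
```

`findall` yields the raw match text (3 of them) because the pattern has no groups.

['<<5d5i>>', '<<hm>>', '<<em0o8>>']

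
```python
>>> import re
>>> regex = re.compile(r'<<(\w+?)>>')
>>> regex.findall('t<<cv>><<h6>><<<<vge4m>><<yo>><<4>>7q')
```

With a single group, `findall` returns only what that group captured — 5 items.

['cv', 'h6', 'vge4m', 'yo', '4']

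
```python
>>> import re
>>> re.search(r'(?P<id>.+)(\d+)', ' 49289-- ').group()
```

' 49289'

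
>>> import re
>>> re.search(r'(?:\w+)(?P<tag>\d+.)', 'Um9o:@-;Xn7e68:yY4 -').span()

(0, 4)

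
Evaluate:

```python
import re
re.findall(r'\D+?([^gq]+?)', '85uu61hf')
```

['u', 'f']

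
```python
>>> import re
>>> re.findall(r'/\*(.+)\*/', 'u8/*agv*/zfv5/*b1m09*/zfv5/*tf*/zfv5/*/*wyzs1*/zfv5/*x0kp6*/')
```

Scanning left to right: at [2:60] match '/*agv*/zfv5/*b1m09*/zfv5/*tf*/zfv5/*/*wyzs1*/zfv5/*x0kp6*/', group 1 = 'agv*/zfv5/*b1m09*/zfv5/*tf*/zfv5/*/*wyzs1*/zfv5/*x0kp6'.
Because there's exactly one group, `findall` drops the full match and keeps group 1 from the one hit.

['agv*/zfv5/*b1m09*/zfv5/*tf*/zfv5/*/*wyzs1*/zfv5/*x0kp6']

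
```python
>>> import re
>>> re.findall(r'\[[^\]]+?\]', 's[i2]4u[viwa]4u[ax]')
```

['[i2]', '[viwa]', '[ax]']

No capturing groups, so `findall` returns the 3 full match strings.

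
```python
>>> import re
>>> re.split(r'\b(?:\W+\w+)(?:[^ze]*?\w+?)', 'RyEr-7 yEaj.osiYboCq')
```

The pattern matches a word boundary (`\b`, zero-width); then one or more of a non-word character, then one or more of a word character (non-capturing group); then zero or more of any character except [ze] (lazy), then one or more of a word character (lazy) (non-capturing group).
The `?` after the quantifier makes it lazy — it takes as little as possible before letting the rest of the pattern try.
Matches to split on: at [4:8] → '-7 y'; at [11:20] → '.osiYboCq'.
Each match becomes a cut point; 3 segments remain.

['RyEr', 'Eaj', '']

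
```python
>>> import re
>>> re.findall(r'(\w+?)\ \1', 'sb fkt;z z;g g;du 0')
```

['z', 'g']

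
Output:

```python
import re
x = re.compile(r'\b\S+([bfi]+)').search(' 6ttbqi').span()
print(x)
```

The match spans [1:7] → '6ttbqi'.

(1, 7)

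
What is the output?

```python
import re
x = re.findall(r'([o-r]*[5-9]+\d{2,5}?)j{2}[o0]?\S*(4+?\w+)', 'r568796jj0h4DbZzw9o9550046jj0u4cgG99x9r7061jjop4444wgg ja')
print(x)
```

[('r568796', '4wgg')]

Pattern: zero or more of a character in [o-r], then one or more of a character in [5-9], then 2 to 5 of a digit (lazy) (captured); then exactly 2 of the literal 'j', then optionally one of [o0], then zero or more of a non-whitespace character; then one or more of the literal '4' (lazy), then one or more of a word character (captured).
Walking the string: at [0:54] match 'r568796jj0h4DbZzw9o9550046jj0u4cgG99x9r7061jjop4444wgg', groups = ('r568796', '4wgg').
2 groups means the one result is a tuple of 2 captured strings — 1 here.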